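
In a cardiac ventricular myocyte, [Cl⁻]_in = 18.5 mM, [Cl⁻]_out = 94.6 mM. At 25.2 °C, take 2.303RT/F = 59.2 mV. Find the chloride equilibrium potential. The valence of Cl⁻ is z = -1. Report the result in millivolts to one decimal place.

E = (59.2/z) · log₁₀([Cl⁻]_out/[Cl⁻]_in) with z = -1.
For an anion, dividing by z = -1 reverses the sign.
= (59.2/-1) · log₁₀(94.6/18.5) = -59.20 · log₁₀(5.114)
= -59.20 · (0.7087) = -41.96 mV

-42.0 mV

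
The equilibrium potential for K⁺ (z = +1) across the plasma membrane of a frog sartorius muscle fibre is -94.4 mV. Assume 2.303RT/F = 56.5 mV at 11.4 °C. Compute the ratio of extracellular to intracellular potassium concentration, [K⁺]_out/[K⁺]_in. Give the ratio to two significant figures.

log₁₀([out]/[in]) = E·z/(56.5) = -94.4 × 1 / 56.5 = -1.6708
[out]/[in] = 10^(-1.6708) = 0.02134

0.021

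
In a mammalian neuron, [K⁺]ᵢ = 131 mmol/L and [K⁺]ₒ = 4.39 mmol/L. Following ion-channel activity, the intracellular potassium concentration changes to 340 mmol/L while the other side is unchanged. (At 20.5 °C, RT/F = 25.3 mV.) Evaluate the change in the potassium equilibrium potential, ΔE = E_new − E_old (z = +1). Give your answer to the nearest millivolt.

E_old = (25.3/1)·ln(4.39/131) = -85.92 mV
E_new = (25.3/1)·ln(4.39/340) = -110.05 mV
ΔE = -110.05 − (-85.92) = -24.13 mV

-24 mV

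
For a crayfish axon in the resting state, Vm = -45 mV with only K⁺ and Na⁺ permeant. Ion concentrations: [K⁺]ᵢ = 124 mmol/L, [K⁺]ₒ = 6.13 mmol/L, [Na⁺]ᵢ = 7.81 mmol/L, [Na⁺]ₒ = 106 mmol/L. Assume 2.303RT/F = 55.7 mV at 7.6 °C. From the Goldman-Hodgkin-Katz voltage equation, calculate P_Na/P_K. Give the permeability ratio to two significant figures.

Let α = P_Na/P_K. GHK: Vm = 55.7·log₁₀[(Kₒ + α·Naₒ)/(Kᵢ + α·Naᵢ)].
10^(Vm/55.7) = 10^(-45.0/55.7) = 0.15563
So 0.15563·(Kᵢ + α·Naᵢ) = Kₒ + α·Naₒ → α = (0.15563·124.0 − 6.13) / (106.0 − 0.15563·7.81)
α = (19.3 − 6.13) / (106.0 − 1.215) = 13.17/104.8 = 0.1257

0.13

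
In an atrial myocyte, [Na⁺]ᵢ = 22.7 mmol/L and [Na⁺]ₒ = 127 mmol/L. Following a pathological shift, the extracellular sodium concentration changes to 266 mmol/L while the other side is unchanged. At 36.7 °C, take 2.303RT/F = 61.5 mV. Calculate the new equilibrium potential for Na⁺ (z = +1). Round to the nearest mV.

66 mV

After the shift: [Na⁺]_out = 266, [Na⁺]_in = 22.7 mmol/L.
E_new = (61.5/1)·log₁₀(266/22.7) = 61.50 · (1.0689) = 65.73 mV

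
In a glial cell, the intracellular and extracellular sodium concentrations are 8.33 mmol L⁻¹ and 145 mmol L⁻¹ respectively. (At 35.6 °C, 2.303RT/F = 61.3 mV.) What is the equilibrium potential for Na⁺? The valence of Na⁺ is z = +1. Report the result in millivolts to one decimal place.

E = (61.3/z) · log₁₀([Na⁺]_out/[Na⁺]_in) with z = +1.
= (61.3/1) · log₁₀(145/8.33) = 61.30 · log₁₀(17.41)
= 61.30 · (1.2407) = 76.06 mV

76.1 mV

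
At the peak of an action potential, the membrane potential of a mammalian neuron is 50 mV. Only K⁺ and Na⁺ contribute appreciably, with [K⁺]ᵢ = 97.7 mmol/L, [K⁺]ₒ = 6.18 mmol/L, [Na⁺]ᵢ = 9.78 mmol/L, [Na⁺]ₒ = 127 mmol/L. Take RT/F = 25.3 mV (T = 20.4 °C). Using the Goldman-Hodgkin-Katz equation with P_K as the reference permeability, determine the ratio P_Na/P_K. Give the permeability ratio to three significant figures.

12.4

Let α = P_Na/P_K. GHK: Vm = 25.3·ln[(Kₒ + α·Naₒ)/(Kᵢ + α·Naᵢ)].
e^(Vm/25.3) = e^(50.0/25.3) = 7.2159
So 7.2159·(Kᵢ + α·Naᵢ) = Kₒ + α·Naₒ → α = (7.2159·97.7 − 6.18) / (127.0 − 7.2159·9.78)
α = (705 − 6.18) / (127.0 − 70.57) = 698.8/56.43 = 12.38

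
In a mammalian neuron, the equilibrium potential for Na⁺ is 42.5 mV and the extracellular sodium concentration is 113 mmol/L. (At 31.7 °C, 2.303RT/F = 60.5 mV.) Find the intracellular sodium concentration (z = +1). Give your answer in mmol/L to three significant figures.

Nernst: E = (60.5/1) · log₁₀([out]/[in]), so log₁₀([out]/[in]) = 42.5 × 1 / 60.5 = 0.7025.
[out]/[in] = 10^(0.7025) = 5.041.
[in] = 113 / 5.041 = 22.42 mmol/L.

22.4 mmol/L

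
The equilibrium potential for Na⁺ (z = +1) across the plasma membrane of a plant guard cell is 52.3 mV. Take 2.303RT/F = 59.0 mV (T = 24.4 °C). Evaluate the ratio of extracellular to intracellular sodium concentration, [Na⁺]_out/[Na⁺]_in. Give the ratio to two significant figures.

7.7

log₁₀([out]/[in]) = E·z/(59.0) = 52.3 × 1 / 59.0 = 0.8864
[out]/[in] = 10^(0.8864) = 7.699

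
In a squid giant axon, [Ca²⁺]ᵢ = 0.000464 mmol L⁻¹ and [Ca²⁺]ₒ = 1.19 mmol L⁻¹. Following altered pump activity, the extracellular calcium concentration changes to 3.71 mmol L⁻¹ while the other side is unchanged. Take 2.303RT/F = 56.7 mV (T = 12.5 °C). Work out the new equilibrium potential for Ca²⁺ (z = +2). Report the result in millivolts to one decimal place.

110.6 mV

After the shift: [Ca²⁺]_out = 3.71, [Ca²⁺]_in = 0.000464 mmol L⁻¹.
E_new = (56.7/2)·log₁₀(3.71/0.000464) = 28.35 · (3.9029) = 110.65 mV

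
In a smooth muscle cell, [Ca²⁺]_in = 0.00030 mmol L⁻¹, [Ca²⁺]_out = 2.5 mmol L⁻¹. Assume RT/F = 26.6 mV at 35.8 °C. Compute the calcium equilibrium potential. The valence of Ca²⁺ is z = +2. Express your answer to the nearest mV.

E = (26.6/z) · ln([Ca²⁺]_out/[Ca²⁺]_in) with z = +2.
= (26.6/2) · ln(2.5/0.00030) = 13.30 · ln(8333)
= 13.30 · (9.0280) = 120.07 mV

120 mV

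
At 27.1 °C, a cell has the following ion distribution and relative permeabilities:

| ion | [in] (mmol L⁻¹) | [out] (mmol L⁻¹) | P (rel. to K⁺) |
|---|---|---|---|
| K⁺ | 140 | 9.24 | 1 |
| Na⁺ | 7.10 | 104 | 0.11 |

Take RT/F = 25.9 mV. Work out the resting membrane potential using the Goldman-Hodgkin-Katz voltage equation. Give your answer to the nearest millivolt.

-50 mV

Vm = 25.9 · ln[(Σ P·[cation]ₒ + Σ P·[anion]ᵢ) / (Σ P·[cation]ᵢ + Σ P·[anion]ₒ)]
Numerator = 1×9.24 + 0.11×104 = 20.68
Denominator = 1×140 + 0.11×7.10 = 140.8
Vm = 25.9 · ln(0.14689) = 25.9 × (-1.9180) = -49.68 mV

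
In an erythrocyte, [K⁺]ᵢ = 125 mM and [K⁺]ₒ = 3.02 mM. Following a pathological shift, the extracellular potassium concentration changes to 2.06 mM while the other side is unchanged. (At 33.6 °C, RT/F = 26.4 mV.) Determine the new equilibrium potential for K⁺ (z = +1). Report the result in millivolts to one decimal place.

-108.4 mV

After the shift: [K⁺]_out = 2.06, [K⁺]_in = 125 mM.
E_new = (26.4/1)·ln(2.06/125) = 26.40 · (-4.1056) = -108.39 mV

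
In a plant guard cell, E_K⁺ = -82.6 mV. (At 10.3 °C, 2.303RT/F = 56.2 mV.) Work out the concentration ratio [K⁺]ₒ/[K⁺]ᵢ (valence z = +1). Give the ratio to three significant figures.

log₁₀([out]/[in]) = E·z/(56.2) = -82.6 × 1 / 56.2 = -1.4698
[out]/[in] = 10^(-1.4698) = 0.0339

0.0339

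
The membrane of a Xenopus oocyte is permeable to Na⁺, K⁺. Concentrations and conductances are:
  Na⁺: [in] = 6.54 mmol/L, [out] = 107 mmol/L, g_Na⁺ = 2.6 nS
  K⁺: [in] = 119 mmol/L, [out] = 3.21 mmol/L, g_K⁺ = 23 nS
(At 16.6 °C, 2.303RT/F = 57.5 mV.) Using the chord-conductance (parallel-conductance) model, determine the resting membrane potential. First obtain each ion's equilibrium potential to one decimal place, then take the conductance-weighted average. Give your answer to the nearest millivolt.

-74 mV

E_Na⁺ = (57.5/1)·log₁₀(107/6.54) = 69.8 mV
E_K⁺ = (57.5/1)·log₁₀(3.21/119) = -90.2 mV
Vm = (Σ gᵢEᵢ)/(Σ gᵢ) = (2.6·69.8 + 23·-90.2) / (2.6 + 23)
= -1893.12 / 25.6 = -73.95 mV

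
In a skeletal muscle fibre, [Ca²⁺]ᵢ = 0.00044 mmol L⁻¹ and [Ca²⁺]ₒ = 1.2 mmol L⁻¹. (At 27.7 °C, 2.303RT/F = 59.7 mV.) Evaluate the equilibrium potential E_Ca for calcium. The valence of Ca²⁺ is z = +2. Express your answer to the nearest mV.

103 mV

E = (59.7/z) · log₁₀([Ca²⁺]_out/[Ca²⁺]_in) with z = +2.
= (59.7/2) · log₁₀(1.2/0.00044) = 29.85 · log₁₀(2727)
= 29.85 · (3.4357) = 102.56 mV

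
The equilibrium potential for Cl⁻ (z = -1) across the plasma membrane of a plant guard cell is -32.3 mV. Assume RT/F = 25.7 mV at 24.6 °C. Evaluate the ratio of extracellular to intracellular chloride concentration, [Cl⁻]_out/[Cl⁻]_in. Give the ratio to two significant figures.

ln([out]/[in]) = E·z/(25.7) = -32.3 × -1 / 25.7 = 1.2568
[out]/[in] = e^(1.2568) = 3.514

3.5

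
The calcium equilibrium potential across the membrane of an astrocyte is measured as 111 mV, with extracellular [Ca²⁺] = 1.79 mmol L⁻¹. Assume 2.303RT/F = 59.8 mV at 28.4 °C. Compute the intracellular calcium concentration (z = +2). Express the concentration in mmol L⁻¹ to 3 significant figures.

0.000347 mmol L⁻¹

Nernst: E = (59.8/2) · log₁₀([out]/[in]), so log₁₀([out]/[in]) = 111.0 × 2 / 59.8 = 3.7124.
[out]/[in] = 10^(3.7124) = 5157.
[in] = 1.79 / 5157 = 0.0003471 mmol L⁻¹.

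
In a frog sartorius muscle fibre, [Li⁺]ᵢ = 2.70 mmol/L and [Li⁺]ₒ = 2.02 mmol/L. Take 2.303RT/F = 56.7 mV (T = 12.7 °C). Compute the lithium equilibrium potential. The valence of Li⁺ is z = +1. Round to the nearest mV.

E = (56.7/z) · log₁₀([Li⁺]_out/[Li⁺]_in) with z = +1.
= (56.7/1) · log₁₀(2.02/2.70) = 56.70 · log₁₀(0.7481)
= 56.70 · (-0.1260) = -7.14 mV

-7 mV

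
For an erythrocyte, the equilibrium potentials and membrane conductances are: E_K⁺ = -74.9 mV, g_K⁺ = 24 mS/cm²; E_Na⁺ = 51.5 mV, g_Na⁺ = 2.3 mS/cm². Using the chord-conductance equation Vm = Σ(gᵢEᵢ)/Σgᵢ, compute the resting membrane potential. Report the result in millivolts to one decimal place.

Σ gᵢEᵢ = 24·(-74.9) + 2.3·(51.5) = -1679.15
Σ gᵢ = 24 + 2.3 = 26.3
Vm = -1679.15 / 26.3 = -63.85 mV

-63.8 mV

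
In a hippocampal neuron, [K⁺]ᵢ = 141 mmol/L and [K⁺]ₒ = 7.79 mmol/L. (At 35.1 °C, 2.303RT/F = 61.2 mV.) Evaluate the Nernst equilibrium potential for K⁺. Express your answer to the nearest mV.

-77 mV

E = (61.2/z) · log₁₀([K⁺]_out/[K⁺]_in) with z = +1.
= (61.2/1) · log₁₀(7.79/141) = 61.20 · log₁₀(0.05525)
= 61.20 · (-1.2577) = -76.97 mV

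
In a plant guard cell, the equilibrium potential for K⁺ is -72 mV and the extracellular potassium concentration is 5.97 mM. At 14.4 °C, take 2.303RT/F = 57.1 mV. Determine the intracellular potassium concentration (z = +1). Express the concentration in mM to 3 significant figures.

109 mM

Nernst: E = (57.1/1) · log₁₀([out]/[in]), so log₁₀([out]/[in]) = -72.0 × 1 / 57.1 = -1.2609.
[out]/[in] = 10^(-1.2609) = 0.05483.
[in] = 5.97 / 0.05483 = 108.9 mM.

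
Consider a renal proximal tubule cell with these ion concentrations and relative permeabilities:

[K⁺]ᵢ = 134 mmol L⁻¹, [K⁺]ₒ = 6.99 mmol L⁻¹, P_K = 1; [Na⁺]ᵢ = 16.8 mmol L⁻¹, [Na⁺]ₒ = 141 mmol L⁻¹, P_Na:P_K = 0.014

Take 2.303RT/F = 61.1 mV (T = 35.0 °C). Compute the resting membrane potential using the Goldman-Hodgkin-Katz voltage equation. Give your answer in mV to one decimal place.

Vm = 61.1 · log₁₀[(Σ P·[cation]ₒ + Σ P·[anion]ᵢ) / (Σ P·[cation]ᵢ + Σ P·[anion]ₒ)]
Numerator = 1×6.99 + 0.014×141 = 8.964
Denominator = 1×134 + 0.014×16.8 = 134.2
Vm = 61.1 · log₁₀(0.066778) = 61.1 × (-1.1754) = -71.81 mV

-71.8 mV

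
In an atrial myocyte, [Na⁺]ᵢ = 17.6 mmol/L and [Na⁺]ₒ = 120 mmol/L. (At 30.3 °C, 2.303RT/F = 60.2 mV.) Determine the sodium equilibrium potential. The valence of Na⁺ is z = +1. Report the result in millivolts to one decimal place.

50.2 mV

E = (60.2/z) · log₁₀([Na⁺]_out/[Na⁺]_in) with z = +1.
= (60.2/1) · log₁₀(120/17.6) = 60.20 · log₁₀(6.818)
= 60.20 · (0.8337) = 50.19 mV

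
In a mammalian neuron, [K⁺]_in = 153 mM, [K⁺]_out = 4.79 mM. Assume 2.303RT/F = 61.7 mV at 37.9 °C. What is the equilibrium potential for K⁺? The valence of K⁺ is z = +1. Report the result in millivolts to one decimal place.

E = (61.7/z) · log₁₀([K⁺]_out/[K⁺]_in) with z = +1.
= (61.7/1) · log₁₀(4.79/153) = 61.70 · log₁₀(0.03131)
= 61.70 · (-1.5044) = -92.82 mV

-92.8 mV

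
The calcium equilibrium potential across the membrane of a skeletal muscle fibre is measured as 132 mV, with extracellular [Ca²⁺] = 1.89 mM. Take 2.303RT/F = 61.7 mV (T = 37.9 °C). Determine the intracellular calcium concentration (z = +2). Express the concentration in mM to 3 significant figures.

Nernst: E = (61.7/2) · log₁₀([out]/[in]), so log₁₀([out]/[in]) = 132.0 × 2 / 61.7 = 4.2788.
[out]/[in] = 10^(4.2788) = 1.9e+04.
[in] = 1.89 / 1.9e+04 = 9.947e-05 mM.

0.0000995 mM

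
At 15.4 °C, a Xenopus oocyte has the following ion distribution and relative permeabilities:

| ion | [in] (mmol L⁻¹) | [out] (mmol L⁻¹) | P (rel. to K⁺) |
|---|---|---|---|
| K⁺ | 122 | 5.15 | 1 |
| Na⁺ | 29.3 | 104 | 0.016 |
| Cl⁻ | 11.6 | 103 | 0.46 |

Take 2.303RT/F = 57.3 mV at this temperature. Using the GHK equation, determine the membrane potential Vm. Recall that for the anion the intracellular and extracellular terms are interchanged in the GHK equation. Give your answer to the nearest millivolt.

-66 mV

Vm = 57.3 · log₁₀[(Σ P·[cation]ₒ + Σ P·[anion]ᵢ) / (Σ P·[cation]ᵢ + Σ P·[anion]ₒ)]
Numerator = 1×5.15 + 0.016×104 + 0.46×11.6 = 12.15
Denominator = 1×122 + 0.016×29.3 + 0.46×103 = 169.8
Vm = 57.3 · log₁₀(0.071534) = 57.3 × (-1.1455) = -65.64 mV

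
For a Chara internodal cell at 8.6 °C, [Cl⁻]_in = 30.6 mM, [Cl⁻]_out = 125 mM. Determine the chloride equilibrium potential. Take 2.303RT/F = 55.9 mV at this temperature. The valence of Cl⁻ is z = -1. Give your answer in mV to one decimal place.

-34.2 mV

E = (55.9/z) · log₁₀([Cl⁻]_out/[Cl⁻]_in) with z = -1.
For an anion, dividing by z = -1 reverses the sign.
= (55.9/-1) · log₁₀(125/30.6) = -55.90 · log₁₀(4.085)
= -55.90 · (0.6112) = -34.17 mV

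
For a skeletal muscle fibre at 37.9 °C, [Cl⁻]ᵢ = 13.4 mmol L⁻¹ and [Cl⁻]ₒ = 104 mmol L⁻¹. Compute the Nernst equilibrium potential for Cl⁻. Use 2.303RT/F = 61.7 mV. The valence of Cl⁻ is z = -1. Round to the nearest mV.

-55 mV

E = (61.7/z) · log₁₀([Cl⁻]_out/[Cl⁻]_in) with z = -1.
For an anion, dividing by z = -1 reverses the sign.
= (61.7/-1) · log₁₀(104/13.4) = -61.70 · log₁₀(7.761)
= -61.70 · (0.8899) = -54.91 mV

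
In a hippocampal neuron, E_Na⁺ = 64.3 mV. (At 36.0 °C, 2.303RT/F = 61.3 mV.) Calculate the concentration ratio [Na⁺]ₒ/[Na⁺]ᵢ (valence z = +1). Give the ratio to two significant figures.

log₁₀([out]/[in]) = E·z/(61.3) = 64.3 × 1 / 61.3 = 1.0489
[out]/[in] = 10^(1.0489) = 11.19

11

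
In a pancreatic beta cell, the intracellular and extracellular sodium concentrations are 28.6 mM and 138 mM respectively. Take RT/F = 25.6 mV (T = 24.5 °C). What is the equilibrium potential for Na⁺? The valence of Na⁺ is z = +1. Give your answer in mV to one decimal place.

E = (25.6/z) · ln([Na⁺]_out/[Na⁺]_in) with z = +1.
= (25.6/1) · ln(138/28.6) = 25.60 · ln(4.825)
= 25.60 · (1.5738) = 40.29 mV

40.3 mV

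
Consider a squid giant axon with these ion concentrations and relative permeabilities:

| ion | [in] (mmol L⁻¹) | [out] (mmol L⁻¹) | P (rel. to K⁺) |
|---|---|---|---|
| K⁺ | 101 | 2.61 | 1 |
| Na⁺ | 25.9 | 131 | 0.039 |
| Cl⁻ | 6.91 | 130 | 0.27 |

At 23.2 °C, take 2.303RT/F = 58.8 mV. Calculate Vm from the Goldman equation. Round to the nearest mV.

Vm = 58.8 · log₁₀[(Σ P·[cation]ₒ + Σ P·[anion]ᵢ) / (Σ P·[cation]ᵢ + Σ P·[anion]ₒ)]
Numerator = 1×2.61 + 0.039×131 + 0.27×6.91 = 9.585
Denominator = 1×101 + 0.039×25.9 + 0.27×130 = 137.1
Vm = 58.8 · log₁₀(0.069905) = 58.8 × (-1.1555) = -67.94 mV

-68 mV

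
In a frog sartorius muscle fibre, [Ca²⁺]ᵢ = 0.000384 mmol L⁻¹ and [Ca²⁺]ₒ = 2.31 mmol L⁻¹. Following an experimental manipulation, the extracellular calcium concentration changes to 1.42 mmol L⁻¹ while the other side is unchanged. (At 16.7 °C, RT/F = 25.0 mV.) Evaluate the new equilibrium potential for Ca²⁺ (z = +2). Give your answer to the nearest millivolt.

After the shift: [Ca²⁺]_out = 1.42, [Ca²⁺]_in = 0.000384 mmol L⁻¹.
E_new = (25.0/2)·ln(1.42/0.000384) = 12.50 · (8.2155) = 102.69 mV

103 mV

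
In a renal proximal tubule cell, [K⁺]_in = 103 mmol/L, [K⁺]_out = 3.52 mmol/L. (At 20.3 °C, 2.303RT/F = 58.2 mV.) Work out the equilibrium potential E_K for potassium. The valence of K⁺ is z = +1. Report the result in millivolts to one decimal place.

-85.3 mV

E = (58.2/z) · log₁₀([K⁺]_out/[K⁺]_in) with z = +1.
= (58.2/1) · log₁₀(3.52/103) = 58.20 · log₁₀(0.03417)
= 58.20 · (-1.4663) = -85.34 mV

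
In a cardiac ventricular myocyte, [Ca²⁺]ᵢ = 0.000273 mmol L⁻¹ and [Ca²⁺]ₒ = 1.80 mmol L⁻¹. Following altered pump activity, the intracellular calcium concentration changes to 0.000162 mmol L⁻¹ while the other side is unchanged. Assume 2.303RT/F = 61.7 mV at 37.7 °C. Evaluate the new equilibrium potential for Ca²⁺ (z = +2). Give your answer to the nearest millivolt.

After the shift: [Ca²⁺]_out = 1.80, [Ca²⁺]_in = 0.000162 mmol L⁻¹.
E_new = (61.7/2)·log₁₀(1.80/0.000162) = 30.85 · (4.0458) = 124.81 mV

125 mV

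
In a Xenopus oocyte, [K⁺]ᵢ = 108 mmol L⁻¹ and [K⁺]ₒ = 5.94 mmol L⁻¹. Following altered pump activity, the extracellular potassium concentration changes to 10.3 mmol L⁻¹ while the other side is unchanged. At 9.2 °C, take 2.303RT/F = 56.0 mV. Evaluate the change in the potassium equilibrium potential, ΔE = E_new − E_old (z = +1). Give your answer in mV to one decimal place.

E_old = (56.0/1)·log₁₀(5.94/108) = -70.54 mV
E_new = (56.0/1)·log₁₀(10.3/108) = -57.15 mV
ΔE = -57.15 − (-70.54) = 13.39 mV

13.4 mV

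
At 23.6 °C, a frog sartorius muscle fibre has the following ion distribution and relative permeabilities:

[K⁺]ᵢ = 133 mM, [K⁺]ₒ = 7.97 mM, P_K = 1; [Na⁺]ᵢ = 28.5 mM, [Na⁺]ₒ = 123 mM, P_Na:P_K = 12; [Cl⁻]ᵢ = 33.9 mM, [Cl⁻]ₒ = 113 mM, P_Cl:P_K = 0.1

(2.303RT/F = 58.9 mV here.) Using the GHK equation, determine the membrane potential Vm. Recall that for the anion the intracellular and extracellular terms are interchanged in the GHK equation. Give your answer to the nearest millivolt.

Vm = 58.9 · log₁₀[(Σ P·[cation]ₒ + Σ P·[anion]ᵢ) / (Σ P·[cation]ᵢ + Σ P·[anion]ₒ)]
Numerator = 1×7.97 + 12×123 + 0.1×33.9 = 1487
Denominator = 1×133 + 12×28.5 + 0.1×113 = 486.3
Vm = 58.9 · log₁₀(3.0585) = 58.9 × (0.4855) = 28.60 mV

29 mV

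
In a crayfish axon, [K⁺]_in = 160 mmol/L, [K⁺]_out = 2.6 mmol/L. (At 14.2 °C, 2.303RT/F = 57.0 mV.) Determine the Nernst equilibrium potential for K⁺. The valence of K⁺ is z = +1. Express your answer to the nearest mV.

E = (57.0/z) · log₁₀([K⁺]_out/[K⁺]_in) with z = +1.
= (57.0/1) · log₁₀(2.6/160) = 57.00 · log₁₀(0.01625)
= 57.00 · (-1.7891) = -101.98 mV

-102 mV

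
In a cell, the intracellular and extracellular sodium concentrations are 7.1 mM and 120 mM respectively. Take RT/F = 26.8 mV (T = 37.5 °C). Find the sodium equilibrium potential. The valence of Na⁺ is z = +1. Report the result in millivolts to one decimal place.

E = (26.8/z) · ln([Na⁺]_out/[Na⁺]_in) with z = +1.
= (26.8/1) · ln(120/7.1) = 26.80 · ln(16.9)
= 26.80 · (2.8274) = 75.77 mV

75.8 mV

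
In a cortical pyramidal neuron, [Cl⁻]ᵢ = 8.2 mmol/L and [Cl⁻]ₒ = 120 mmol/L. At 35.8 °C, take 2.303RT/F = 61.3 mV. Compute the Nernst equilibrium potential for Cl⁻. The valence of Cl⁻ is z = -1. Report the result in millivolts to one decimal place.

-71.4 mV

E = (61.3/z) · log₁₀([Cl⁻]_out/[Cl⁻]_in) with z = -1.
For an anion, dividing by z = -1 reverses the sign.
= (61.3/-1) · log₁₀(120/8.2) = -61.30 · log₁₀(14.63)
= -61.30 · (1.1654) = -71.44 mV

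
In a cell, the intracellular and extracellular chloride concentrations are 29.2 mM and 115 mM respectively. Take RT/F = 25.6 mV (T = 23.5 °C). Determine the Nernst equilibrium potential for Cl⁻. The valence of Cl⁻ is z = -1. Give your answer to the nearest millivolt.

-35 mV

E = (25.6/z) · ln([Cl⁻]_out/[Cl⁻]_in) with z = -1.
For an anion, dividing by z = -1 reverses the sign.
= (25.6/-1) · ln(115/29.2) = -25.60 · ln(3.938)
= -25.60 · (1.3708) = -35.09 mV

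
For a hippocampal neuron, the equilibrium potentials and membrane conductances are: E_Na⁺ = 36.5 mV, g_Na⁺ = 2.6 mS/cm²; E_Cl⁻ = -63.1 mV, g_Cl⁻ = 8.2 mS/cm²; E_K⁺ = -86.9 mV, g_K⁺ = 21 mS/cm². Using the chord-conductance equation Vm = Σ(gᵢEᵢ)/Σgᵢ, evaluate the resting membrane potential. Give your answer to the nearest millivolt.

-71 mV

Σ gᵢEᵢ = 2.6·(36.5) + 8.2·(-63.1) + 21·(-86.9) = -2247.42
Σ gᵢ = 2.6 + 8.2 + 21 = 31.8
Vm = -2247.42 / 31.8 = -70.67 mV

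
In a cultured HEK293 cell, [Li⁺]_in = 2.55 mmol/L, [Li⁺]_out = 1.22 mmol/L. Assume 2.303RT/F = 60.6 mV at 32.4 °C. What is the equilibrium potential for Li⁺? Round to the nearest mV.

E = (60.6/z) · log₁₀([Li⁺]_out/[Li⁺]_in) with z = +1.
= (60.6/1) · log₁₀(1.22/2.55) = 60.60 · log₁₀(0.4784)
= 60.60 · (-0.3202) = -19.40 mV

-19 mV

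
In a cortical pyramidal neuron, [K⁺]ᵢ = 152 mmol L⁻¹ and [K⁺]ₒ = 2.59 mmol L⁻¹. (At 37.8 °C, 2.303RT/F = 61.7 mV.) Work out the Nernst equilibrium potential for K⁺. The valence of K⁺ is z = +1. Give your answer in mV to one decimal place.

-109.1 mV

E = (61.7/z) · log₁₀([K⁺]_out/[K⁺]_in) with z = +1.
= (61.7/1) · log₁₀(2.59/152) = 61.70 · log₁₀(0.01704)
= 61.70 · (-1.7685) = -109.12 mV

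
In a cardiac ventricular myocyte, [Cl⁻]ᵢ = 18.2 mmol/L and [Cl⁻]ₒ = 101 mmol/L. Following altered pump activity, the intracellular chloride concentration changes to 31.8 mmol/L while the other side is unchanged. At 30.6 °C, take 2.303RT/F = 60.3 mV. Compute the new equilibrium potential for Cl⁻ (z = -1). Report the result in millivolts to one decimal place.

-30.3 mV

After the shift: [Cl⁻]_out = 101, [Cl⁻]_in = 31.8 mmol/L.
E_new = (60.3/-1)·log₁₀(101/31.8) = -60.30 · (0.5019) = -30.26 mV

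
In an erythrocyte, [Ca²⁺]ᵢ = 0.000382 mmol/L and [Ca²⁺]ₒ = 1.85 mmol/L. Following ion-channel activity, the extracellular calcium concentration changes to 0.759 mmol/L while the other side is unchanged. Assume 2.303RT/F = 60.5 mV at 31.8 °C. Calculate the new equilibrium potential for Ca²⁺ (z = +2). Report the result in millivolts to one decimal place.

99.8 mV

After the shift: [Ca²⁺]_out = 0.759, [Ca²⁺]_in = 0.000382 mmol/L.
E_new = (60.5/2)·log₁₀(0.759/0.000382) = 30.25 · (3.2982) = 99.77 mV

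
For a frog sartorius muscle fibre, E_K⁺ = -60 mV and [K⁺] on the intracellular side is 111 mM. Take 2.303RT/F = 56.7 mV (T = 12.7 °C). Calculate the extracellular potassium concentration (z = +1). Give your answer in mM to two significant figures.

Nernst: E = (56.7/1) · log₁₀([out]/[in]), so log₁₀([out]/[in]) = -60.0 × 1 / 56.7 = -1.0582.
[out]/[in] = 10^(-1.0582) = 0.08746.
[out] = 0.08746 × 111 = 9.708 mM.

9.7 mM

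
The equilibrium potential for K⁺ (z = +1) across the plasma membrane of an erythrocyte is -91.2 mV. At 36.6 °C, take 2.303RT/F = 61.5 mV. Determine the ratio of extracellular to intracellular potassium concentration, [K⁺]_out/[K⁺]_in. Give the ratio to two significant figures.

log₁₀([out]/[in]) = E·z/(61.5) = -91.2 × 1 / 61.5 = -1.4829
[out]/[in] = 10^(-1.4829) = 0.03289

0.033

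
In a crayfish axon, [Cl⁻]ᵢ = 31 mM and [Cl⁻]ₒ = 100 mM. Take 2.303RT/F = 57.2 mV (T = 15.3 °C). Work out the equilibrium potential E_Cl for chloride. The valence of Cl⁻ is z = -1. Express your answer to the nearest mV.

E = (57.2/z) · log₁₀([Cl⁻]_out/[Cl⁻]_in) with z = -1.
For an anion, dividing by z = -1 reverses the sign.
= (57.2/-1) · log₁₀(100/31) = -57.20 · log₁₀(3.226)
= -57.20 · (0.5086) = -29.09 mV

-29 mV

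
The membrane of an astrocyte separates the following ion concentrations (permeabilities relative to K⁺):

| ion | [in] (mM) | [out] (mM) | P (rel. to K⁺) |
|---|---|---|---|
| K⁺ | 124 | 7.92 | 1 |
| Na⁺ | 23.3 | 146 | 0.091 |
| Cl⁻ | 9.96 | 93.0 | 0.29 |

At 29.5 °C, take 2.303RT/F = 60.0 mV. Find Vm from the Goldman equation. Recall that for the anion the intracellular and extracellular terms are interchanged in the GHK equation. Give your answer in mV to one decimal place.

-48.2 mV

Vm = 60.0 · log₁₀[(Σ P·[cation]ₒ + Σ P·[anion]ᵢ) / (Σ P·[cation]ᵢ + Σ P·[anion]ₒ)]
Numerator = 1×7.92 + 0.091×146 + 0.29×9.96 = 24.09
Denominator = 1×124 + 0.091×23.3 + 0.29×93.0 = 153.1
Vm = 60.0 · log₁₀(0.15739) = 60.0 × (-0.8030) = -48.18 mV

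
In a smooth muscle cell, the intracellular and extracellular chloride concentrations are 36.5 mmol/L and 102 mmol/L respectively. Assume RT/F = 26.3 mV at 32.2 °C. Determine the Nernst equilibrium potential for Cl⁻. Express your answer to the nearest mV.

E = (26.3/z) · ln([Cl⁻]_out/[Cl⁻]_in) with z = -1.
For an anion, dividing by z = -1 reverses the sign.
= (26.3/-1) · ln(102/36.5) = -26.30 · ln(2.795)
= -26.30 · (1.0277) = -27.03 mV

-27 mV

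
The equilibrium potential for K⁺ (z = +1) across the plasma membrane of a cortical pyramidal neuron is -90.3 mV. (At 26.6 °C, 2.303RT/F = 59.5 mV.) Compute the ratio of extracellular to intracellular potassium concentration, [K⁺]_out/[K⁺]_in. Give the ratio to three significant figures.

0.0304

log₁₀([out]/[in]) = E·z/(59.5) = -90.3 × 1 / 59.5 = -1.5176
[out]/[in] = 10^(-1.5176) = 0.03036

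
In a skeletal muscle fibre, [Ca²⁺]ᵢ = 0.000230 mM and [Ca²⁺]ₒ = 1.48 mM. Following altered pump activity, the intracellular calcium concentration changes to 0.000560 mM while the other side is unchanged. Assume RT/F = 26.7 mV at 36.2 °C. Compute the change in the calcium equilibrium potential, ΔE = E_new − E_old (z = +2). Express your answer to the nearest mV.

E_old = (26.7/2)·ln(1.48/0.000230) = 117.07 mV
E_new = (26.7/2)·ln(1.48/0.000560) = 105.19 mV
ΔE = 105.19 − (117.07) = -11.88 mV

-12 mV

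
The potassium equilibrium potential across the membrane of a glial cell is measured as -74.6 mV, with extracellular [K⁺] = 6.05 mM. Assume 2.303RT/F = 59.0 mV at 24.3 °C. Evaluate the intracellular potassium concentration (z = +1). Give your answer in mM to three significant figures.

Nernst: E = (59.0/1) · log₁₀([out]/[in]), so log₁₀([out]/[in]) = -74.6 × 1 / 59.0 = -1.2644.
[out]/[in] = 10^(-1.2644) = 0.0544.
[in] = 6.05 / 0.0544 = 111.2 mM.

111 mM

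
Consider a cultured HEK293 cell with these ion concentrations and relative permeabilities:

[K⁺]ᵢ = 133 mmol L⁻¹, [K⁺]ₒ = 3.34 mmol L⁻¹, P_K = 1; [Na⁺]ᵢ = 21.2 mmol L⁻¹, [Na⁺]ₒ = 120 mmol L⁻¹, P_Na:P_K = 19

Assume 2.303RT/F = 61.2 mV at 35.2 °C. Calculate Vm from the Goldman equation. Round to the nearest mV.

39 mV

Vm = 61.2 · log₁₀[(Σ P·[cation]ₒ + Σ P·[anion]ᵢ) / (Σ P·[cation]ᵢ + Σ P·[anion]ₒ)]
Numerator = 1×3.34 + 19×120 = 2283
Denominator = 1×133 + 19×21.2 = 535.8
Vm = 61.2 · log₁₀(4.2616) = 61.2 × (0.6296) = 38.53 mV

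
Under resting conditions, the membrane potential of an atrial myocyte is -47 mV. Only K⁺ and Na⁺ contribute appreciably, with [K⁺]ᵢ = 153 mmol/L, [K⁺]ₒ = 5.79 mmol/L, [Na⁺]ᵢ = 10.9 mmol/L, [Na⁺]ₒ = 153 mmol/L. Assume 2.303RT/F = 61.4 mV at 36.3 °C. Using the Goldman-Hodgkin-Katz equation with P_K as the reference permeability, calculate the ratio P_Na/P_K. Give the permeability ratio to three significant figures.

Let α = P_Na/P_K. GHK: Vm = 61.4·log₁₀[(Kₒ + α·Naₒ)/(Kᵢ + α·Naᵢ)].
10^(Vm/61.4) = 10^(-47.0/61.4) = 0.1716
So 0.1716·(Kᵢ + α·Naᵢ) = Kₒ + α·Naₒ → α = (0.1716·153.0 − 5.79) / (153.0 − 0.1716·10.9)
α = (26.26 − 5.79) / (153.0 − 1.87) = 20.47/151.1 = 0.1354

0.135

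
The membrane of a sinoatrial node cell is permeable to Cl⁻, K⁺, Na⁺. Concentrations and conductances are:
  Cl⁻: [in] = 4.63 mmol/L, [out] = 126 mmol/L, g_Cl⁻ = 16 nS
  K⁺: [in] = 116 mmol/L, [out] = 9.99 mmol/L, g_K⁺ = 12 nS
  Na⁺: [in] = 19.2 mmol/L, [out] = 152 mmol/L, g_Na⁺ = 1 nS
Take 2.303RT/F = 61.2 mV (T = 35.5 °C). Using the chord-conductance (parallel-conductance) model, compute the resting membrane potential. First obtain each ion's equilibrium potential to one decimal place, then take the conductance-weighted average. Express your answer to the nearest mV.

-74 mV

E_Cl⁻ = (61.2/-1)·log₁₀(126/4.63) = -87.8 mV
E_K⁺ = (61.2/1)·log₁₀(9.99/116) = -65.2 mV
E_Na⁺ = (61.2/1)·log₁₀(152/19.2) = 55.0 mV
Vm = (Σ gᵢEᵢ)/(Σ gᵢ) = (16·-87.8 + 12·-65.2 + 1·55.0) / (16 + 12 + 1)
= -2132.20 / 29 = -73.52 mV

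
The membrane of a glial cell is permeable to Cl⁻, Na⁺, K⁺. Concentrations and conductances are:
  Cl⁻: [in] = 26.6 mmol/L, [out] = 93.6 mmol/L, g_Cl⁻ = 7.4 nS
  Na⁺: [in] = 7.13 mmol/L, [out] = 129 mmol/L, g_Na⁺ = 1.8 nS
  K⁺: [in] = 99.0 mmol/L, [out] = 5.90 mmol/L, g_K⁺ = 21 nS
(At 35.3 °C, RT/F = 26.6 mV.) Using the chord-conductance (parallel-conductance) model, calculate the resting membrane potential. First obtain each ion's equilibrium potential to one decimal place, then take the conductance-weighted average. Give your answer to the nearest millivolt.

E_Cl⁻ = (26.6/-1)·ln(93.6/26.6) = -33.5 mV
E_Na⁺ = (26.6/1)·ln(129/7.13) = 77.0 mV
E_K⁺ = (26.6/1)·ln(5.90/99.0) = -75.0 mV
Vm = (Σ gᵢEᵢ)/(Σ gᵢ) = (7.4·-33.5 + 1.8·77.0 + 21·-75.0) / (7.4 + 1.8 + 21)
= -1684.30 / 30.2 = -55.77 mV

-56 mV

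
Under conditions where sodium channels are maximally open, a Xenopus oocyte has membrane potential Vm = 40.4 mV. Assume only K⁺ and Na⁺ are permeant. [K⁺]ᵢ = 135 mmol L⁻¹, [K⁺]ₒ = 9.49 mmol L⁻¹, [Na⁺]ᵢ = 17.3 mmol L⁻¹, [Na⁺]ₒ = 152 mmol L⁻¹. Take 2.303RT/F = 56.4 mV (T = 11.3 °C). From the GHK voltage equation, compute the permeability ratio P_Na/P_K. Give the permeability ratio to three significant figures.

Let α = P_Na/P_K. GHK: Vm = 56.4·log₁₀[(Kₒ + α·Naₒ)/(Kᵢ + α·Naᵢ)].
10^(Vm/56.4) = 10^(40.4/56.4) = 5.2037
So 5.2037·(Kᵢ + α·Naᵢ) = Kₒ + α·Naₒ → α = (5.2037·135.0 − 9.49) / (152.0 − 5.2037·17.3)
α = (702.5 − 9.49) / (152.0 − 90.02) = 693/61.98 = 11.18

11.2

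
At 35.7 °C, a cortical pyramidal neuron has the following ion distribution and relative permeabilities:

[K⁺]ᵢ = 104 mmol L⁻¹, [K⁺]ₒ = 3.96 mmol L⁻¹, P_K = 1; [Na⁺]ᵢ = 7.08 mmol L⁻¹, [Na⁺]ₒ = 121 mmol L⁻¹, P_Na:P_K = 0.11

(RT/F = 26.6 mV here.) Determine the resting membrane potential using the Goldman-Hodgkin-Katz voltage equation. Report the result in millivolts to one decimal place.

Vm = 26.6 · ln[(Σ P·[cation]ₒ + Σ P·[anion]ᵢ) / (Σ P·[cation]ᵢ + Σ P·[anion]ₒ)]
Numerator = 1×3.96 + 0.11×121 = 17.27
Denominator = 1×104 + 0.11×7.08 = 104.8
Vm = 26.6 · ln(0.16482) = 26.6 × (-1.8029) = -47.96 mV

-48.0 mV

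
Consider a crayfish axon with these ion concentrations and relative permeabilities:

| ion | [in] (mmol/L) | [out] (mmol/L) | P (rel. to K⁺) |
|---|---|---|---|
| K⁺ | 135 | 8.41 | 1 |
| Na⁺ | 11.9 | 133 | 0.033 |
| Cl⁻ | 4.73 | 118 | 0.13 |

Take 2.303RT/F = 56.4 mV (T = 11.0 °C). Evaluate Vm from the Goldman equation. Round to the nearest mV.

Vm = 56.4 · log₁₀[(Σ P·[cation]ₒ + Σ P·[anion]ᵢ) / (Σ P·[cation]ᵢ + Σ P·[anion]ₒ)]
Numerator = 1×8.41 + 0.033×133 + 0.13×4.73 = 13.41
Denominator = 1×135 + 0.033×11.9 + 0.13×118 = 150.7
Vm = 56.4 · log₁₀(0.088991) = 56.4 × (-1.0507) = -59.26 mV

-59 mV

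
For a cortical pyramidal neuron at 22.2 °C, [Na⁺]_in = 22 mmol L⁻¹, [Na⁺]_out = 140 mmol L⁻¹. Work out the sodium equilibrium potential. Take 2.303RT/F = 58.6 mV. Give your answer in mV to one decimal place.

47.1 mV

E = (58.6/z) · log₁₀([Na⁺]_out/[Na⁺]_in) with z = +1.
= (58.6/1) · log₁₀(140/22) = 58.60 · log₁₀(6.364)
= 58.60 · (0.8037) = 47.10 mV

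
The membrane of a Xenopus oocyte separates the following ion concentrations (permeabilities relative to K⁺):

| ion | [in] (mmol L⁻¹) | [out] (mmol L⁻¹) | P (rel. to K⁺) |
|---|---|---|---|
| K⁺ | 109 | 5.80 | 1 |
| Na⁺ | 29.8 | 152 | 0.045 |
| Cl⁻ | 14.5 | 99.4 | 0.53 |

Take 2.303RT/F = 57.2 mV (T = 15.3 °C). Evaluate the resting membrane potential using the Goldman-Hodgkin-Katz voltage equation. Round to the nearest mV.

Vm = 57.2 · log₁₀[(Σ P·[cation]ₒ + Σ P·[anion]ᵢ) / (Σ P·[cation]ᵢ + Σ P·[anion]ₒ)]
Numerator = 1×5.80 + 0.045×152 + 0.53×14.5 = 20.33
Denominator = 1×109 + 0.045×29.8 + 0.53×99.4 = 163
Vm = 57.2 · log₁₀(0.12468) = 57.2 × (-0.9042) = -51.72 mV

-52 mV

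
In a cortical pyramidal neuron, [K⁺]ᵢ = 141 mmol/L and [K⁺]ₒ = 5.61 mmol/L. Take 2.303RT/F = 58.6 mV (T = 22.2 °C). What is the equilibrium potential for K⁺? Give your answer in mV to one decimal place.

-82.1 mV

E = (58.6/z) · log₁₀([K⁺]_out/[K⁺]_in) with z = +1.
= (58.6/1) · log₁₀(5.61/141) = 58.60 · log₁₀(0.03979)
= 58.60 · (-1.4003) = -82.06 mV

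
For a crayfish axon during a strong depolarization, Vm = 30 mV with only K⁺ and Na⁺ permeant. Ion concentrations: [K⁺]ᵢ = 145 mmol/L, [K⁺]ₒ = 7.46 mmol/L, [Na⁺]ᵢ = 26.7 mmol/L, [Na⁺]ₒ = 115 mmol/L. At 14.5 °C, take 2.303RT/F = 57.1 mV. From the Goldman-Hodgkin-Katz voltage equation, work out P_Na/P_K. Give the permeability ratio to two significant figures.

19

Let α = P_Na/P_K. GHK: Vm = 57.1·log₁₀[(Kₒ + α·Naₒ)/(Kᵢ + α·Naᵢ)].
10^(Vm/57.1) = 10^(30.0/57.1) = 3.3527
So 3.3527·(Kᵢ + α·Naᵢ) = Kₒ + α·Naₒ → α = (3.3527·145.0 − 7.46) / (115.0 − 3.3527·26.7)
α = (486.1 − 7.46) / (115.0 − 89.52) = 478.7/25.48 = 18.78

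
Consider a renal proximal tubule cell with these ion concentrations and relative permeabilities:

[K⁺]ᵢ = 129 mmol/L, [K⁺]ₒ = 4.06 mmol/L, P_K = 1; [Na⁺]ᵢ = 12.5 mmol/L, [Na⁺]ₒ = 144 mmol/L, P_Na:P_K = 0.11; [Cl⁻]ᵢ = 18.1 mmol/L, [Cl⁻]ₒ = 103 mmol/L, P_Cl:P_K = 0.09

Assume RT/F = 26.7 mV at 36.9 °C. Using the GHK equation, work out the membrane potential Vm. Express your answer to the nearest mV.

-50 mV

Vm = 26.7 · ln[(Σ P·[cation]ₒ + Σ P·[anion]ᵢ) / (Σ P·[cation]ᵢ + Σ P·[anion]ₒ)]
Numerator = 1×4.06 + 0.11×144 + 0.09×18.1 = 21.53
Denominator = 1×129 + 0.11×12.5 + 0.09×103 = 139.6
Vm = 26.7 · ln(0.15417) = 26.7 × (-1.8697) = -49.92 mV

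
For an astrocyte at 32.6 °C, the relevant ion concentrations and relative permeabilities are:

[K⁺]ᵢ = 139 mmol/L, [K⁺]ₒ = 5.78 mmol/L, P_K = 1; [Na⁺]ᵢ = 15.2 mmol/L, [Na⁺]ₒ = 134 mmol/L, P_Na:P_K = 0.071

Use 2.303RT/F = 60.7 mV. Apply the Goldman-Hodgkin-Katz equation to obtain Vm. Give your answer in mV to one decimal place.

Vm = 60.7 · log₁₀[(Σ P·[cation]ₒ + Σ P·[anion]ᵢ) / (Σ P·[cation]ᵢ + Σ P·[anion]ₒ)]
Numerator = 1×5.78 + 0.071×134 = 15.29
Denominator = 1×139 + 0.071×15.2 = 140.1
Vm = 60.7 · log₁₀(0.10918) = 60.7 × (-0.9619) = -58.38 mV

-58.4 mV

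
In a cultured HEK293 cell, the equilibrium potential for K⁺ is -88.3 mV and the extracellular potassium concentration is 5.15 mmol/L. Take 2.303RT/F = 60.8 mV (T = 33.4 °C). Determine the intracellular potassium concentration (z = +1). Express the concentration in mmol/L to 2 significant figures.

150 mmol/L

Nernst: E = (60.8/1) · log₁₀([out]/[in]), so log₁₀([out]/[in]) = -88.3 × 1 / 60.8 = -1.4523.
[out]/[in] = 10^(-1.4523) = 0.03529.
[in] = 5.15 / 0.03529 = 145.9 mmol/L.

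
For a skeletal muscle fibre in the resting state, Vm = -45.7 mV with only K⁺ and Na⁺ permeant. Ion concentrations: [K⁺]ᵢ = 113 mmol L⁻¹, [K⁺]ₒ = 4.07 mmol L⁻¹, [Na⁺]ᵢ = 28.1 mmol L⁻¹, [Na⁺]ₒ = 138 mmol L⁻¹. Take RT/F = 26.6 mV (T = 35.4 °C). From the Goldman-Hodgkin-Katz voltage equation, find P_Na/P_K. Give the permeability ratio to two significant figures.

0.12

Let α = P_Na/P_K. GHK: Vm = 26.6·ln[(Kₒ + α·Naₒ)/(Kᵢ + α·Naᵢ)].
e^(Vm/26.6) = e^(-45.7/26.6) = 0.17942
So 0.17942·(Kᵢ + α·Naᵢ) = Kₒ + α·Naₒ → α = (0.17942·113.0 − 4.07) / (138.0 − 0.17942·28.1)
α = (20.27 − 4.07) / (138.0 − 5.042) = 16.2/133 = 0.1219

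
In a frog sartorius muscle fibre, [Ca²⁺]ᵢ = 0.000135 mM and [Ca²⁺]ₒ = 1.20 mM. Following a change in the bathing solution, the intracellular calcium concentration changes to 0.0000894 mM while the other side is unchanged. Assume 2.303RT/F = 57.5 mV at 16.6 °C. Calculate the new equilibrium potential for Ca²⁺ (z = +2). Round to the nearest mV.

119 mV

After the shift: [Ca²⁺]_out = 1.20, [Ca²⁺]_in = 0.0000894 mM.
E_new = (57.5/2)·log₁₀(1.20/0.0000894) = 28.75 · (4.1278) = 118.68 mV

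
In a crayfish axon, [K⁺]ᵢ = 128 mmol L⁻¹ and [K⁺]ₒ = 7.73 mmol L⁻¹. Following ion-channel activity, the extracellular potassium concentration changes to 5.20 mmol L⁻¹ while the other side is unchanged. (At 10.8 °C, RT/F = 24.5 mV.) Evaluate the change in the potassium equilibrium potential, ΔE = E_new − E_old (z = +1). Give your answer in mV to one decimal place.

-9.7 mV

E_old = (24.5/1)·ln(7.73/128) = -68.77 mV
E_new = (24.5/1)·ln(5.20/128) = -78.48 mV
ΔE = -78.48 − (-68.77) = -9.71 mV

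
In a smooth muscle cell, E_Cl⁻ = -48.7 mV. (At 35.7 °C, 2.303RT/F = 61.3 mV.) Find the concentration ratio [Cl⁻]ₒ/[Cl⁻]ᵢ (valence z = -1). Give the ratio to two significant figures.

log₁₀([out]/[in]) = E·z/(61.3) = -48.7 × -1 / 61.3 = 0.7945
[out]/[in] = 10^(0.7945) = 6.23

6.2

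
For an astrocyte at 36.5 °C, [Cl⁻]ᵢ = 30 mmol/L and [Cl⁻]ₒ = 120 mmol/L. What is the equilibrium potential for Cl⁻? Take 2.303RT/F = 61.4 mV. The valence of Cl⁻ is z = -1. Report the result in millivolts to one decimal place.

E = (61.4/z) · log₁₀([Cl⁻]_out/[Cl⁻]_in) with z = -1.
For an anion, dividing by z = -1 reverses the sign.
= (61.4/-1) · log₁₀(120/30) = -61.40 · log₁₀(4)
= -61.40 · (0.6021) = -36.97 mV

-37.0 mV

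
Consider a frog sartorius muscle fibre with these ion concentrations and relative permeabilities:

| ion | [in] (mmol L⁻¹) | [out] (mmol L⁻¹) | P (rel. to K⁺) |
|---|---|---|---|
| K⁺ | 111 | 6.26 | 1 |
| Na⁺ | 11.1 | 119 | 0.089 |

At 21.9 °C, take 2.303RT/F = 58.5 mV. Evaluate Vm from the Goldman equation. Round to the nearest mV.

Vm = 58.5 · log₁₀[(Σ P·[cation]ₒ + Σ P·[anion]ᵢ) / (Σ P·[cation]ᵢ + Σ P·[anion]ₒ)]
Numerator = 1×6.26 + 0.089×119 = 16.85
Denominator = 1×111 + 0.089×11.1 = 112
Vm = 58.5 · log₁₀(0.15047) = 58.5 × (-0.8225) = -48.12 mV

-48 mV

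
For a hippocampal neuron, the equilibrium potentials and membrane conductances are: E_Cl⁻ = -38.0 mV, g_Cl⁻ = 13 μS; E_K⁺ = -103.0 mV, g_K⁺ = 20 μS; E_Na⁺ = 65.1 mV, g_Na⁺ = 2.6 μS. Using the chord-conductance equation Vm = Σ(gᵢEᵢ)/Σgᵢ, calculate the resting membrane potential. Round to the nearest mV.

-67 mV

Σ gᵢEᵢ = 13·(-38.0) + 20·(-103.0) + 2.6·(65.1) = -2384.74
Σ gᵢ = 13 + 20 + 2.6 = 35.6
Vm = -2384.74 / 35.6 = -66.99 mV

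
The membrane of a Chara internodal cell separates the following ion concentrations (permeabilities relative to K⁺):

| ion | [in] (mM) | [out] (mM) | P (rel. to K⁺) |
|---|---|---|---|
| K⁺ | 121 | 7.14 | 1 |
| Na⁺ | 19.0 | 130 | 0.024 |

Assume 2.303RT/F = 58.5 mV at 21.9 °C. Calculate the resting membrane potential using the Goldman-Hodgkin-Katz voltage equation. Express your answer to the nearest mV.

-63 mV

Vm = 58.5 · log₁₀[(Σ P·[cation]ₒ + Σ P·[anion]ᵢ) / (Σ P·[cation]ᵢ + Σ P·[anion]ₒ)]
Numerator = 1×7.14 + 0.024×130 = 10.26
Denominator = 1×121 + 0.024×19.0 = 121.5
Vm = 58.5 · log₁₀(0.084475) = 58.5 × (-1.0733) = -62.79 mV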